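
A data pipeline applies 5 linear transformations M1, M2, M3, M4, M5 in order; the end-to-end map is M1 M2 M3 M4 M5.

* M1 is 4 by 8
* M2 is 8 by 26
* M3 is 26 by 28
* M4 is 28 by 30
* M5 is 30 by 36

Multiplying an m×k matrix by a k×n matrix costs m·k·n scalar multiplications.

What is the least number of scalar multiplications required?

11424

Adjacent pairs: M1M2 = 4·8·26 = 832; M2M3 = 8·26·28 = 5824; M3M4 = 26·28·30 = 21840; M4M5 = 28·30·36 = 30240.
Length 3: M1..M3: k=1: 0+5824+4·8·28=6720; k=2: 832+0+4·26·28=3744 → min 3744 | M2..M4: k=2: 0+21840+8·26·30=28080; k=3: 5824+0+8·28·30=12544 → min 12544 | M3..M5: k=3: 0+30240+26·28·36=56448; k=4: 21840+0+26·30·36=49920 → min 49920.
Length 4: M1..M4: k=1: 0+12544+4·8·30=13504; k=2: 832+21840+4·26·30=25792; k=3: 3744+0+4·28·30=7104 → min 7104 | M2..M5: k=2: 0+49920+8·26·36=57408; k=3: 5824+30240+8·28·36=44128; k=4: 12544+0+8·30·36=21184 → min 21184.
Length 5: M1..M5: k=1: 0+21184+4·8·36=22336; k=2: 832+49920+4·26·36=54496; k=3: 3744+30240+4·28·36=38016; k=4: 7104+0+4·30·36=11424 → min 11424.
Optimal order: ((((M1 M2) M3) M4) M5) with cost 11424.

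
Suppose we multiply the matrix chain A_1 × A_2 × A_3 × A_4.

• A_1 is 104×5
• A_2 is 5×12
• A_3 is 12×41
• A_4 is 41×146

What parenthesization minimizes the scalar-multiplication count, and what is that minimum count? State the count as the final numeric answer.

Adjacent pairs: A_1A_2 = 104·5·12 = 6240; A_2A_3 = 5·12·41 = 2460; A_3A_4 = 12·41·146 = 71832.
Length 3: A_1..A_3: k=1: 0+2460+104·5·41=23780; k=2: 6240+0+104·12·41=57408 → min 23780 | A_2..A_4: k=2: 0+71832+5·12·146=80592; k=3: 2460+0+5·41·146=32390 → min 32390.
Length 4: A_1..A_4: k=1: 0+32390+104·5·146=108310; k=2: 6240+71832+104·12·146=260280; k=3: 23780+0+104·41·146=646324 → min 108310.
Optimal parenthesization: (A_1 × ((A_2 × A_3) × A_4)) with cost 108310.

108310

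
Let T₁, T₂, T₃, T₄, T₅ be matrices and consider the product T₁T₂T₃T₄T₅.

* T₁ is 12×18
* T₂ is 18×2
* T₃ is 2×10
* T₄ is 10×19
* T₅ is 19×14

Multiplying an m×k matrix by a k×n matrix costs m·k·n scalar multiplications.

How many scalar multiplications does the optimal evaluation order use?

1680

Adjacent pairs: T₁T₂ = 12·18·2 = 432; T₂T₃ = 18·2·10 = 360; T₃T₄ = 2·10·19 = 380; T₄T₅ = 10·19·14 = 2660.
Length 3: T₁..T₃: k=1: 0+360+12·18·10=2520; k=2: 432+0+12·2·10=672 → min 672 | T₂..T₄: k=2: 0+380+18·2·19=1064; k=3: 360+0+18·10·19=3780 → min 1064 | T₃..T₅: k=3: 0+2660+2·10·14=2940; k=4: 380+0+2·19·14=912 → min 912.
Length 4: T₁..T₄: k=1: 0+1064+12·18·19=5168; k=2: 432+380+12·2·19=1268; k=3: 672+0+12·10·19=2952 → min 1268 | T₂..T₅: k=2: 0+912+18·2·14=1416; k=3: 360+2660+18·10·14=5540; k=4: 1064+0+18·19·14=5852 → min 1416.
Length 5: T₁..T₅: k=1: 0+1416+12·18·14=4440; k=2: 432+912+12·2·14=1680; k=3: 672+2660+12·10·14=5012; k=4: 1268+0+12·19·14=4460 → min 1680.
Optimal order: ((T₁T₂)((T₃T₄)T₅)) with cost 1680.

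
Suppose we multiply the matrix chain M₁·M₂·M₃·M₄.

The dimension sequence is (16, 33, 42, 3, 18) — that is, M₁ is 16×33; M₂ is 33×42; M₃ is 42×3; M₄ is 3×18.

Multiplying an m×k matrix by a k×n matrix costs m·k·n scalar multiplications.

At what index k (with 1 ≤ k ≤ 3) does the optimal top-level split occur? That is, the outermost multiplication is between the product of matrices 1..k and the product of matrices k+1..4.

3

Adjacent pairs: M₁M₂ = 16·33·42 = 22176; M₂M₃ = 33·42·3 = 4158; M₃M₄ = 42·3·18 = 2268.
Length 3: M₁..M₃: k=1: 0+4158+16·33·3=5742; k=2: 22176+0+16·42·3=24192 → min 5742 | M₂..M₄: k=2: 0+2268+33·42·18=27216; k=3: 4158+0+33·3·18=5940 → min 5940.
Top-level splits: k=1: (M₁..M₁)·(M₂..M₄) → 0+5940+16·33·18 = 15444; k=2: (M₁..M₂)·(M₃..M₄) → 22176+2268+16·42·18 = 36540; k=3: (M₁..M₃)·(M₄..M₄) → 5742+0+16·3·18 = 6606.
Best split is after M₃, i.e. k = 3.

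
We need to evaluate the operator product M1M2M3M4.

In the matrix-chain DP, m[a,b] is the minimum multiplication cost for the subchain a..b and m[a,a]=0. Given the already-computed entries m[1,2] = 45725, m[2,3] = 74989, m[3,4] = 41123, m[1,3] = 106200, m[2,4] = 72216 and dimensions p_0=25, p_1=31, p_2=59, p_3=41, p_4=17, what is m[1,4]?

85391

m[1,4] = min over k∈[1,3] of m[1,k]+m[k+1,4]+p_{0}·p_k·p_{4}.
k=1: 0 + 72216 + 25·31·17 = 85391; k=2: 45725 + 41123 + 25·59·17 = 111923; k=3: 106200 + 0 + 25·41·17 = 123625.
Minimum: 85391 at k=1.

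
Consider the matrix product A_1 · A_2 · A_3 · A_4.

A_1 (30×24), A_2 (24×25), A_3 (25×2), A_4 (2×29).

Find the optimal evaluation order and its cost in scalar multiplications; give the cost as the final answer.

4380

Adjacent pairs: A_1A_2 = 30·24·25 = 18000; A_2A_3 = 24·25·2 = 1200; A_3A_4 = 25·2·29 = 1450.
Length 3: A_1..A_3: k=1: 0+1200+30·24·2=2640; k=2: 18000+0+30·25·2=19500 → min 2640 | A_2..A_4: k=2: 0+1450+24·25·29=18850; k=3: 1200+0+24·2·29=2592 → min 2592.
Length 4: A_1..A_4: k=1: 0+2592+30·24·29=23472; k=2: 18000+1450+30·25·29=41200; k=3: 2640+0+30·2·29=4380 → min 4380.
Optimal parenthesization: ((A_1 · (A_2 · A_3)) · A_4) with cost 4380.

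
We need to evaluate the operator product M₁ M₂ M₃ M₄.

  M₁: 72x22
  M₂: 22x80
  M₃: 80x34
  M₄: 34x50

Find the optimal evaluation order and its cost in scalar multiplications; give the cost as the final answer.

Adjacent pairs: M₁M₂ = 72·22·80 = 126720; M₂M₃ = 22·80·34 = 59840; M₃M₄ = 80·34·50 = 136000.
Length 3: M₁..M₃: k=1: 0+59840+72·22·34=113696; k=2: 126720+0+72·80·34=322560 → min 113696 | M₂..M₄: k=2: 0+136000+22·80·50=224000; k=3: 59840+0+22·34·50=97240 → min 97240.
Length 4: M₁..M₄: k=1: 0+97240+72·22·50=176440; k=2: 126720+136000+72·80·50=550720; k=3: 113696+0+72·34·50=236096 → min 176440.
Optimal parenthesization: (M₁ ((M₂ M₃) M₄)) with cost 176440.

176440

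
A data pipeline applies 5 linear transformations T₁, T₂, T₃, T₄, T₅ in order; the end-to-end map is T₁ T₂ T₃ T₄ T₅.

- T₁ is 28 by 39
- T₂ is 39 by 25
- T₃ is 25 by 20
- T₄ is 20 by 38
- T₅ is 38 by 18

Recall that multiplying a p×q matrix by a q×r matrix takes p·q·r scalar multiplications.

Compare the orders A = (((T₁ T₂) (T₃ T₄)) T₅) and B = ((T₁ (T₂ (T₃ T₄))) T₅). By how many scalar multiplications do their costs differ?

Order A = (((T₁ T₂) (T₃ T₄)) T₅): (T₁ T₂): 28×39 by 39×25 → 28×25, cost 28·39·25 = 27300; (T₃ T₄): 25×20 by 20×38 → 25×38, cost 25·20·38 = 19000; ((T₁ T₂) (T₃ T₄)): 28×25 by 25×38 → 28×38, cost 28·25·38 = 26600; cumulative 72900; (((T₁ T₂) (T₃ T₄)) T₅): 28×38 by 38×18 → 28×18, cost 28·38·18 = 19152; cumulative 92052. Total 92052.
Order B = ((T₁ (T₂ (T₃ T₄))) T₅): (T₃ T₄): 25×20 by 20×38 → 25×38, cost 25·20·38 = 19000; (T₂ (T₃ T₄)): 39×25 by 25×38 → 39×38, cost 39·25·38 = 37050; cumulative 56050; (T₁ (T₂ (T₃ T₄))): 28×39 by 39×38 → 28×38, cost 28·39·38 = 41496; cumulative 97546; ((T₁ (T₂ (T₃ T₄))) T₅): 28×38 by 38×18 → 28×18, cost 28·38·18 = 19152; cumulative 116698. Total 116698.
Difference: |92052 − 116698| = 24646.

24646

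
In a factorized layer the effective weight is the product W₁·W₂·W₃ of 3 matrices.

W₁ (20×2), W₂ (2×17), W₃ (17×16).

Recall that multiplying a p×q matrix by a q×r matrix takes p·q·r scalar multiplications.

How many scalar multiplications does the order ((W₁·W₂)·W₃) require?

(W₁·W₂): 20×2 by 2×17 → 20×17, cost 20·2·17 = 680
((W₁·W₂)·W₃): 20×17 by 17×16 → 20×16, cost 20·17·16 = 5440; cumulative 6120
Total: 6120 scalar multiplications.

6120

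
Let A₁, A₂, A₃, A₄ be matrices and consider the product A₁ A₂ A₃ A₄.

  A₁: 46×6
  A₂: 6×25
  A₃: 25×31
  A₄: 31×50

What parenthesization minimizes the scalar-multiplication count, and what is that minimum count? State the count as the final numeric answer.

Adjacent pairs: A₁A₂ = 46·6·25 = 6900; A₂A₃ = 6·25·31 = 4650; A₃A₄ = 25·31·50 = 38750.
Length 3: A₁..A₃: k=1: 0+4650+46·6·31=13206; k=2: 6900+0+46·25·31=42550 → min 13206 | A₂..A₄: k=2: 0+38750+6·25·50=46250; k=3: 4650+0+6·31·50=13950 → min 13950.
Length 4: A₁..A₄: k=1: 0+13950+46·6·50=27750; k=2: 6900+38750+46·25·50=103150; k=3: 13206+0+46·31·50=84506 → min 27750.
Optimal parenthesization: (A₁ ((A₂ A₃) A₄)) with cost 27750.

27750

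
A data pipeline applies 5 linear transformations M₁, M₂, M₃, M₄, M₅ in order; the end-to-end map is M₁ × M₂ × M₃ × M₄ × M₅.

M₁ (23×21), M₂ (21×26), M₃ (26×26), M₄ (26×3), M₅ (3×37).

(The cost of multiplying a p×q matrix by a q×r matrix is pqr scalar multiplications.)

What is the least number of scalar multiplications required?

Adjacent pairs: M₁M₂ = 23·21·26 = 12558; M₂M₃ = 21·26·26 = 14196; M₃M₄ = 26·26·3 = 2028; M₄M₅ = 26·3·37 = 2886.
Length 3: M₁..M₃: k=1: 0+14196+23·21·26=26754; k=2: 12558+0+23·26·26=28106 → min 26754 | M₂..M₄: k=2: 0+2028+21·26·3=3666; k=3: 14196+0+21·26·3=15834 → min 3666 | M₃..M₅: k=3: 0+2886+26·26·37=27898; k=4: 2028+0+26·3·37=4914 → min 4914.
Length 4: M₁..M₄: k=1: 0+3666+23·21·3=5115; k=2: 12558+2028+23·26·3=16380; k=3: 26754+0+23·26·3=28548 → min 5115 | M₂..M₅: k=2: 0+4914+21·26·37=25116; k=3: 14196+2886+21·26·37=37284; k=4: 3666+0+21·3·37=5997 → min 5997.
Length 5: M₁..M₅: k=1: 0+5997+23·21·37=23868; k=2: 12558+4914+23·26·37=39598; k=3: 26754+2886+23·26·37=51766; k=4: 5115+0+23·3·37=7668 → min 7668.
Optimal order: ((M₁ × (M₂ × (M₃ × M₄))) × M₅) with cost 7668.

7668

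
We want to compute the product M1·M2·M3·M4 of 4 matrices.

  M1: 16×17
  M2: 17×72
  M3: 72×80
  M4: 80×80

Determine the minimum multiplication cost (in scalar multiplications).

Adjacent pairs: M1M2 = 16·17·72 = 19584; M2M3 = 17·72·80 = 97920; M3M4 = 72·80·80 = 460800.
Length 3: M1..M3: k=1: 0+97920+16·17·80=119680; k=2: 19584+0+16·72·80=111744 → min 111744 | M2..M4: k=2: 0+460800+17·72·80=558720; k=3: 97920+0+17·80·80=206720 → min 206720.
Length 4: M1..M4: k=1: 0+206720+16·17·80=228480; k=2: 19584+460800+16·72·80=572544; k=3: 111744+0+16·80·80=214144 → min 214144.
Optimal order: (((M1·M2)·M3)·M4) with cost 214144.

214144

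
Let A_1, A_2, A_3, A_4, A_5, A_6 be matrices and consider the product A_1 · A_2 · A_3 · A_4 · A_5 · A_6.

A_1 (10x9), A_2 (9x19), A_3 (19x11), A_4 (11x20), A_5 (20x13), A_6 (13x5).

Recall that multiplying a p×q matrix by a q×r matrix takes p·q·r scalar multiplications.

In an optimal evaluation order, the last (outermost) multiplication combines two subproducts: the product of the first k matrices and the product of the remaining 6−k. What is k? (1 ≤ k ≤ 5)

1

Adjacent pairs: A_1A_2 = 10·9·19 = 1710; A_2A_3 = 9·19·11 = 1881; A_3A_4 = 19·11·20 = 4180; A_4A_5 = 11·20·13 = 2860; A_5A_6 = 20·13·5 = 1300.
Length 3: A_1..A_3: k=1: 0+1881+10·9·11=2871; k=2: 1710+0+10·19·11=3800 → min 2871 | A_2..A_4: k=2: 0+4180+9·19·20=7600; k=3: 1881+0+9·11·20=3861 → min 3861 | A_3..A_5: k=3: 0+2860+19·11·13=5577; k=4: 4180+0+19·20·13=9120 → min 5577 | A_4..A_6: k=4: 0+1300+11·20·5=2400; k=5: 2860+0+11·13·5=3575 → min 2400.
Length 4: A_1..A_4: k=1: 0+3861+10·9·20=5661; k=2: 1710+4180+10·19·20=9690; k=3: 2871+0+10·11·20=5071 → min 5071 | A_2..A_5: k=2: 0+5577+9·19·13=7800; k=3: 1881+2860+9·11·13=6028; k=4: 3861+0+9·20·13=6201 → min 6028 | A_3..A_6: k=3: 0+2400+19·11·5=3445; k=4: 4180+1300+19·20·5=7380; k=5: 5577+0+19·13·5=6812 → min 3445.
Length 5: A_1..A_5: k=1: 0+6028+10·9·13=7198; k=2: 1710+5577+10·19·13=9757; k=3: 2871+2860+10·11·13=7161; k=4: 5071+0+10·20·13=7671 → min 7161 | A_2..A_6: k=2: 0+3445+9·19·5=4300; k=3: 1881+2400+9·11·5=4776; k=4: 3861+1300+9·20·5=6061; k=5: 6028+0+9·13·5=6613 → min 4300.
Top-level splits: k=1: (A_1..A_1)·(A_2..A_6) → 0+4300+10·9·5 = 4750; k=2: (A_1..A_2)·(A_3..A_6) → 1710+3445+10·19·5 = 6105; k=3: (A_1..A_3)·(A_4..A_6) → 2871+2400+10·11·5 = 5821; k=4: (A_1..A_4)·(A_5..A_6) → 5071+1300+10·20·5 = 7371; k=5: (A_1..A_5)·(A_6..A_6) → 7161+0+10·13·5 = 7811.
Best split is after A_1, i.e. k = 1.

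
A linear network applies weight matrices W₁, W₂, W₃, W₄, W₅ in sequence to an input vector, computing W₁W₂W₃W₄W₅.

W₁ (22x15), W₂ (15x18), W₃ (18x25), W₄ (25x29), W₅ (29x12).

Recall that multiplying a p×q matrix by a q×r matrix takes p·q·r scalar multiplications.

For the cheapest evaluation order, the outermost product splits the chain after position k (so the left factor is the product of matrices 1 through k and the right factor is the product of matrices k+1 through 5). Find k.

Adjacent pairs: W₁W₂ = 22·15·18 = 5940; W₂W₃ = 15·18·25 = 6750; W₃W₄ = 18·25·29 = 13050; W₄W₅ = 25·29·12 = 8700.
Length 3: W₁..W₃: k=1: 0+6750+22·15·25=15000; k=2: 5940+0+22·18·25=15840 → min 15000 | W₂..W₄: k=2: 0+13050+15·18·29=20880; k=3: 6750+0+15·25·29=17625 → min 17625 | W₃..W₅: k=3: 0+8700+18·25·12=14100; k=4: 13050+0+18·29·12=19314 → min 14100.
Length 4: W₁..W₄: k=1: 0+17625+22·15·29=27195; k=2: 5940+13050+22·18·29=30474; k=3: 15000+0+22·25·29=30950 → min 27195 | W₂..W₅: k=2: 0+14100+15·18·12=17340; k=3: 6750+8700+15·25·12=19950; k=4: 17625+0+15·29·12=22845 → min 17340.
Top-level splits: k=1: (W₁..W₁)·(W₂..W₅) → 0+17340+22·15·12 = 21300; k=2: (W₁..W₂)·(W₃..W₅) → 5940+14100+22·18·12 = 24792; k=3: (W₁..W₃)·(W₄..W₅) → 15000+8700+22·25·12 = 30300; k=4: (W₁..W₄)·(W₅..W₅) → 27195+0+22·29·12 = 34851.
Best split is after W₁, i.e. k = 1.

1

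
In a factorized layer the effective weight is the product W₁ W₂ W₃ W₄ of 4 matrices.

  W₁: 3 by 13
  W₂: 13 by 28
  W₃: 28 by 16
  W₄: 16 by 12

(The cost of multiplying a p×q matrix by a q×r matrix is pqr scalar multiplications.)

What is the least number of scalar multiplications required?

Adjacent pairs: W₁W₂ = 3·13·28 = 1092; W₂W₃ = 13·28·16 = 5824; W₃W₄ = 28·16·12 = 5376.
Length 3: W₁..W₃: k=1: 0+5824+3·13·16=6448; k=2: 1092+0+3·28·16=2436 → min 2436 | W₂..W₄: k=2: 0+5376+13·28·12=9744; k=3: 5824+0+13·16·12=8320 → min 8320.
Length 4: W₁..W₄: k=1: 0+8320+3·13·12=8788; k=2: 1092+5376+3·28·12=7476; k=3: 2436+0+3·16·12=3012 → min 3012.
Optimal order: (((W₁ W₂) W₃) W₄) with cost 3012.

3012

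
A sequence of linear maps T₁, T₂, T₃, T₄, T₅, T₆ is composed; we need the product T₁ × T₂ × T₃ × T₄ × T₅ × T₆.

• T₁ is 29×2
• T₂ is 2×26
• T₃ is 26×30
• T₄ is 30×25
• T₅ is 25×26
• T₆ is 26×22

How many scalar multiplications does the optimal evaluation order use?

6780

Adjacent pairs: T₁T₂ = 29·2·26 = 1508; T₂T₃ = 2·26·30 = 1560; T₃T₄ = 26·30·25 = 19500; T₄T₅ = 30·25·26 = 19500; T₅T₆ = 25·26·22 = 14300.
Length 3: T₁..T₃: k=1: 0+1560+29·2·30=3300; k=2: 1508+0+29·26·30=24128 → min 3300 | T₂..T₄: k=2: 0+19500+2·26·25=20800; k=3: 1560+0+2·30·25=3060 → min 3060 | T₃..T₅: k=3: 0+19500+26·30·26=39780; k=4: 19500+0+26·25·26=36400 → min 36400 | T₄..T₆: k=4: 0+14300+30·25·22=30800; k=5: 19500+0+30·26·22=36660 → min 30800.
Length 4: T₁..T₄: k=1: 0+3060+29·2·25=4510; k=2: 1508+19500+29·26·25=39858; k=3: 3300+0+29·30·25=25050 → min 4510 | T₂..T₅: k=2: 0+36400+2·26·26=37752; k=3: 1560+19500+2·30·26=22620; k=4: 3060+0+2·25·26=4360 → min 4360 | T₃..T₆: k=3: 0+30800+26·30·22=47960; k=4: 19500+14300+26·25·22=48100; k=5: 36400+0+26·26·22=51272 → min 47960.
Length 5: T₁..T₅: k=1: 0+4360+29·2·26=5868; k=2: 1508+36400+29·26·26=57512; k=3: 3300+19500+29·30·26=45420; k=4: 4510+0+29·25·26=23360 → min 5868 | T₂..T₆: k=2: 0+47960+2·26·22=49104; k=3: 1560+30800+2·30·22=33680; k=4: 3060+14300+2·25·22=18460; k=5: 4360+0+2·26·22=5504 → min 5504.
Length 6: T₁..T₆: k=1: 0+5504+29·2·22=6780; k=2: 1508+47960+29·26·22=66056; k=3: 3300+30800+29·30·22=53240; k=4: 4510+14300+29·25·22=34760; k=5: 5868+0+29·26·22=22456 → min 6780.
Optimal order: (T₁ × ((((T₂ × T₃) × T₄) × T₅) × T₆)) with cost 6780.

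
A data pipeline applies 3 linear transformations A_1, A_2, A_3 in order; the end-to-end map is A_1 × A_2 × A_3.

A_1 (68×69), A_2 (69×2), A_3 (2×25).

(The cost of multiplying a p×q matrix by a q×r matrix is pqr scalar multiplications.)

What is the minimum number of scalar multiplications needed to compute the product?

12784

Order (A_1 × (A_2 × A_3)): (A_2 × A_3): 69×2 by 2×25 → 69×25, cost 69·2·25 = 3450; (A_1 × (A_2 × A_3)): 68×69 by 69×25 → 68×25, cost 68·69·25 = 117300; cumulative 120750. Total 120750.
Order ((A_1 × A_2) × A_3): (A_1 × A_2): 68×69 by 69×2 → 68×2, cost 68·69·2 = 9384; ((A_1 × A_2) × A_3): 68×2 by 2×25 → 68×25, cost 68·2·25 = 3400; cumulative 12784. Total 12784.
Minimum: 12784.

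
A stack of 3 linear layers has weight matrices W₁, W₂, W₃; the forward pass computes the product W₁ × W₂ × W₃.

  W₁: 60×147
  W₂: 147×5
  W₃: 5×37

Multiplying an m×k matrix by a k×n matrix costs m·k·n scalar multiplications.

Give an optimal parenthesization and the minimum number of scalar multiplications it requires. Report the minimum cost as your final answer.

(W₁ × (W₂ × W₃)): cost 353535.
((W₁ × W₂) × W₃): cost 55200.
Optimal: ((W₁ × W₂) × W₃) with cost 55200.

55200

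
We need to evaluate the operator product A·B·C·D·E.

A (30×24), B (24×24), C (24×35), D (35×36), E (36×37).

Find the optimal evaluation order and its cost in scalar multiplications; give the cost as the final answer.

106128

Adjacent pairs: AB = 30·24·24 = 17280; BC = 24·24·35 = 20160; CD = 24·35·36 = 30240; DE = 35·36·37 = 46620.
Length 3: A..C: k=1: 0+20160+30·24·35=45360; k=2: 17280+0+30·24·35=42480 → min 42480 | B..D: k=2: 0+30240+24·24·36=50976; k=3: 20160+0+24·35·36=50400 → min 50400 | C..E: k=3: 0+46620+24·35·37=77700; k=4: 30240+0+24·36·37=62208 → min 62208.
Length 4: A..D: k=1: 0+50400+30·24·36=76320; k=2: 17280+30240+30·24·36=73440; k=3: 42480+0+30·35·36=80280 → min 73440 | B..E: k=2: 0+62208+24·24·37=83520; k=3: 20160+46620+24·35·37=97860; k=4: 50400+0+24·36·37=82368 → min 82368.
Length 5: A..E: k=1: 0+82368+30·24·37=109008; k=2: 17280+62208+30·24·37=106128; k=3: 42480+46620+30·35·37=127950; k=4: 73440+0+30·36·37=113400 → min 106128.
Optimal parenthesization: ((A·B)·((C·D)·E)) with cost 106128.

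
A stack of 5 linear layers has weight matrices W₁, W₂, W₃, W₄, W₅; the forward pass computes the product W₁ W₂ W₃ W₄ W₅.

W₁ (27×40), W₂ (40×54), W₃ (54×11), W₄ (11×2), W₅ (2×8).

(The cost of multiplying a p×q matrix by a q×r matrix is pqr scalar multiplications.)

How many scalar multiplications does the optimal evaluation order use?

Adjacent pairs: W₁W₂ = 27·40·54 = 58320; W₂W₃ = 40·54·11 = 23760; W₃W₄ = 54·11·2 = 1188; W₄W₅ = 11·2·8 = 176.
Length 3: W₁..W₃: k=1: 0+23760+27·40·11=35640; k=2: 58320+0+27·54·11=74358 → min 35640 | W₂..W₄: k=2: 0+1188+40·54·2=5508; k=3: 23760+0+40·11·2=24640 → min 5508 | W₃..W₅: k=3: 0+176+54·11·8=4928; k=4: 1188+0+54·2·8=2052 → min 2052.
Length 4: W₁..W₄: k=1: 0+5508+27·40·2=7668; k=2: 58320+1188+27·54·2=62424; k=3: 35640+0+27·11·2=36234 → min 7668 | W₂..W₅: k=2: 0+2052+40·54·8=19332; k=3: 23760+176+40·11·8=27456; k=4: 5508+0+40·2·8=6148 → min 6148.
Length 5: W₁..W₅: k=1: 0+6148+27·40·8=14788; k=2: 58320+2052+27·54·8=72036; k=3: 35640+176+27·11·8=38192; k=4: 7668+0+27·2·8=8100 → min 8100.
Optimal order: ((W₁ (W₂ (W₃ W₄))) W₅) with cost 8100.

8100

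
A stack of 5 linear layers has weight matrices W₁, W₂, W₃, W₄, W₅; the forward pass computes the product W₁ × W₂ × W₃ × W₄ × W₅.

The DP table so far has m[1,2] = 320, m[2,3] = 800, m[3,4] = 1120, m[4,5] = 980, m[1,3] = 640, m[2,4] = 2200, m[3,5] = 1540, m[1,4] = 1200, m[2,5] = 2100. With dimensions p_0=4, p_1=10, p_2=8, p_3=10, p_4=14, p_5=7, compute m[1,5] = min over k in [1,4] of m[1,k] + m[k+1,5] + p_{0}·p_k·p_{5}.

1592

m[1,5] = min over k∈[1,4] of m[1,k]+m[k+1,5]+p_{0}·p_k·p_{5}.
k=1: 0 + 2100 + 4·10·7 = 2380; k=2: 320 + 1540 + 4·8·7 = 2084; k=3: 640 + 980 + 4·10·7 = 1900; k=4: 1200 + 0 + 4·14·7 = 1592.
Minimum: 1592 at k=4.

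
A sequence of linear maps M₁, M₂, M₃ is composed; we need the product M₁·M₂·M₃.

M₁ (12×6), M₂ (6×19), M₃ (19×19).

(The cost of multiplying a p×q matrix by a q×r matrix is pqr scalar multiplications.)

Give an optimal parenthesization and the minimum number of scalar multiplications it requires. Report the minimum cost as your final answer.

(M₁·(M₂·M₃)): cost 3534.
((M₁·M₂)·M₃): cost 5700.
Optimal: (M₁·(M₂·M₃)) with cost 3534.

3534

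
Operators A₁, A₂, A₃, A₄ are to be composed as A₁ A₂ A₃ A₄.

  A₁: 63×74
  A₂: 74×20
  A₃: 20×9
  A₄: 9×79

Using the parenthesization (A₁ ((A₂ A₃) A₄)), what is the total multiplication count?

(A₂ A₃): 74×20 by 20×9 → 74×9, cost 74·20·9 = 13320
((A₂ A₃) A₄): 74×9 by 9×79 → 74×79, cost 74·9·79 = 52614; cumulative 65934
(A₁ ((A₂ A₃) A₄)): 63×74 by 74×79 → 63×79, cost 63·74·79 = 368298; cumulative 434232
Total: 434232 scalar multiplications.

434232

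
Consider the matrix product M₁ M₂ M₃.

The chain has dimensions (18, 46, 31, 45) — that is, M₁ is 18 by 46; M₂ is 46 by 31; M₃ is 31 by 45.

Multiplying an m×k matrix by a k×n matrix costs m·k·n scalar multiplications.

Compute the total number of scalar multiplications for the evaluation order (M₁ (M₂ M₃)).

(M₂ M₃): 46×31 by 31×45 → 46×45, cost 46·31·45 = 64170
(M₁ (M₂ M₃)): 18×46 by 46×45 → 18×45, cost 18·46·45 = 37260; cumulative 101430
Total: 101430 scalar multiplications.

101430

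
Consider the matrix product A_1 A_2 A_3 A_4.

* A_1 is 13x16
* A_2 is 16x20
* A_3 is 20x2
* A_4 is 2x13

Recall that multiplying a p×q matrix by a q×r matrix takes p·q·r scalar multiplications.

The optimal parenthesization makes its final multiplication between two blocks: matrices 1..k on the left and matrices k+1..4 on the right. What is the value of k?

3

Adjacent pairs: A_1A_2 = 13·16·20 = 4160; A_2A_3 = 16·20·2 = 640; A_3A_4 = 20·2·13 = 520.
Length 3: A_1..A_3: k=1: 0+640+13·16·2=1056; k=2: 4160+0+13·20·2=4680 → min 1056 | A_2..A_4: k=2: 0+520+16·20·13=4680; k=3: 640+0+16·2·13=1056 → min 1056.
Top-level splits: k=1: (A_1..A_1)·(A_2..A_4) → 0+1056+13·16·13 = 3760; k=2: (A_1..A_2)·(A_3..A_4) → 4160+520+13·20·13 = 8060; k=3: (A_1..A_3)·(A_4..A_4) → 1056+0+13·2·13 = 1394.
Best split is after A_3, i.e. k = 3.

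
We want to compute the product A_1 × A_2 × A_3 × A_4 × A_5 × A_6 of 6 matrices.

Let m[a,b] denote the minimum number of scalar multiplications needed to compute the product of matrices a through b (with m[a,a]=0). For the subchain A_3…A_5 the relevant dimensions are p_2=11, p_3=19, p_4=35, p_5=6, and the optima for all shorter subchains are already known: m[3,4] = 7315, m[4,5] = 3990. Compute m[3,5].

5244

m[3,5] = min over k∈[3,4] of m[3,k]+m[k+1,5]+p_{2}·p_k·p_{5}.
k=3: 0 + 3990 + 11·19·6 = 5244; k=4: 7315 + 0 + 11·35·6 = 9625.
Minimum: 5244 at k=3.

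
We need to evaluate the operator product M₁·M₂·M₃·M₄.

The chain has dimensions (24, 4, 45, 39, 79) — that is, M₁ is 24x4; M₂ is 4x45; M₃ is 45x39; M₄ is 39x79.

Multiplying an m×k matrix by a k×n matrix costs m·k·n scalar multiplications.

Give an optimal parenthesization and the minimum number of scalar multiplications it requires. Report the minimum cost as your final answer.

26928

Adjacent pairs: M₁M₂ = 24·4·45 = 4320; M₂M₃ = 4·45·39 = 7020; M₃M₄ = 45·39·79 = 138645.
Length 3: M₁..M₃: k=1: 0+7020+24·4·39=10764; k=2: 4320+0+24·45·39=46440 → min 10764 | M₂..M₄: k=2: 0+138645+4·45·79=152865; k=3: 7020+0+4·39·79=19344 → min 19344.
Length 4: M₁..M₄: k=1: 0+19344+24·4·79=26928; k=2: 4320+138645+24·45·79=228285; k=3: 10764+0+24·39·79=84708 → min 26928.
Optimal parenthesization: (M₁·((M₂·M₃)·M₄)) with cost 26928.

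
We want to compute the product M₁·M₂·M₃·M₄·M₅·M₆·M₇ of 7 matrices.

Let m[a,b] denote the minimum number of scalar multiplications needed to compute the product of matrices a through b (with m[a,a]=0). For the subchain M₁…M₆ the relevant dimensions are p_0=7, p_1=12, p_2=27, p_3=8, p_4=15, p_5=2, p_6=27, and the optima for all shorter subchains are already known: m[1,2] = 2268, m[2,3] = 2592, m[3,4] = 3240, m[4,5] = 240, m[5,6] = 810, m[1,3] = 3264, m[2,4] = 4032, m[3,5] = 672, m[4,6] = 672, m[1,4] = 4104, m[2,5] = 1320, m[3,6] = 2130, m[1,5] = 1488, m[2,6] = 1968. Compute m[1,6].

m[1,6] = min over k∈[1,5] of m[1,k]+m[k+1,6]+p_{0}·p_k·p_{6}.
k=1: 0 + 1968 + 7·12·27 = 4236; k=2: 2268 + 2130 + 7·27·27 = 9501; k=3: 3264 + 672 + 7·8·27 = 5448; k=4: 4104 + 810 + 7·15·27 = 7749; k=5: 1488 + 0 + 7·2·27 = 1866.
Minimum: 1866 at k=5.

1866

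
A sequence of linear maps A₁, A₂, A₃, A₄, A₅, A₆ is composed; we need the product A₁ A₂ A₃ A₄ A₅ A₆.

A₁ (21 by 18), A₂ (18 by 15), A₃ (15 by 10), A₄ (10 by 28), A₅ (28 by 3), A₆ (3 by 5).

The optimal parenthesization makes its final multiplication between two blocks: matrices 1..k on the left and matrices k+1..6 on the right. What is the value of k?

5

Adjacent pairs: A₁A₂ = 21·18·15 = 5670; A₂A₃ = 18·15·10 = 2700; A₃A₄ = 15·10·28 = 4200; A₄A₅ = 10·28·3 = 840; A₅A₆ = 28·3·5 = 420.
Length 3: A₁..A₃: k=1: 0+2700+21·18·10=6480; k=2: 5670+0+21·15·10=8820 → min 6480 | A₂..A₄: k=2: 0+4200+18·15·28=11760; k=3: 2700+0+18·10·28=7740 → min 7740 | A₃..A₅: k=3: 0+840+15·10·3=1290; k=4: 4200+0+15·28·3=5460 → min 1290 | A₄..A₆: k=4: 0+420+10·28·5=1820; k=5: 840+0+10·3·5=990 → min 990.
Length 4: A₁..A₄: k=1: 0+7740+21·18·28=18324; k=2: 5670+4200+21·15·28=18690; k=3: 6480+0+21·10·28=12360 → min 12360 | A₂..A₅: k=2: 0+1290+18·15·3=2100; k=3: 2700+840+18·10·3=4080; k=4: 7740+0+18·28·3=9252 → min 2100 | A₃..A₆: k=3: 0+990+15·10·5=1740; k=4: 4200+420+15·28·5=6720; k=5: 1290+0+15·3·5=1515 → min 1515.
Length 5: A₁..A₅: k=1: 0+2100+21·18·3=3234; k=2: 5670+1290+21·15·3=7905; k=3: 6480+840+21·10·3=7950; k=4: 12360+0+21·28·3=14124 → min 3234 | A₂..A₆: k=2: 0+1515+18·15·5=2865; k=3: 2700+990+18·10·5=4590; k=4: 7740+420+18·28·5=10680; k=5: 2100+0+18·3·5=2370 → min 2370.
Top-level splits: k=1: (A₁..A₁)·(A₂..A₆) → 0+2370+21·18·5 = 4260; k=2: (A₁..A₂)·(A₃..A₆) → 5670+1515+21·15·5 = 8760; k=3: (A₁..A₃)·(A₄..A₆) → 6480+990+21·10·5 = 8520; k=4: (A₁..A₄)·(A₅..A₆) → 12360+420+21·28·5 = 15720; k=5: (A₁..A₅)·(A₆..A₆) → 3234+0+21·3·5 = 3549.
Best split is after A₅, i.e. k = 5.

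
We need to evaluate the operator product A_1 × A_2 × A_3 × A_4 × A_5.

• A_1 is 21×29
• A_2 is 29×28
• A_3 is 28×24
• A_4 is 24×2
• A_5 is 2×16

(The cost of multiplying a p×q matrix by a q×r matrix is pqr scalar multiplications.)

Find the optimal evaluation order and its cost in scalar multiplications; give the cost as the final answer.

Adjacent pairs: A_1A_2 = 21·29·28 = 17052; A_2A_3 = 29·28·24 = 19488; A_3A_4 = 28·24·2 = 1344; A_4A_5 = 24·2·16 = 768.
Length 3: A_1..A_3: k=1: 0+19488+21·29·24=34104; k=2: 17052+0+21·28·24=31164 → min 31164 | A_2..A_4: k=2: 0+1344+29·28·2=2968; k=3: 19488+0+29·24·2=20880 → min 2968 | A_3..A_5: k=3: 0+768+28·24·16=11520; k=4: 1344+0+28·2·16=2240 → min 2240.
Length 4: A_1..A_4: k=1: 0+2968+21·29·2=4186; k=2: 17052+1344+21·28·2=19572; k=3: 31164+0+21·24·2=32172 → min 4186 | A_2..A_5: k=2: 0+2240+29·28·16=15232; k=3: 19488+768+29·24·16=31392; k=4: 2968+0+29·2·16=3896 → min 3896.
Length 5: A_1..A_5: k=1: 0+3896+21·29·16=13640; k=2: 17052+2240+21·28·16=28700; k=3: 31164+768+21·24·16=39996; k=4: 4186+0+21·2·16=4858 → min 4858.
Optimal parenthesization: ((A_1 × (A_2 × (A_3 × A_4))) × A_5) with cost 4858.

4858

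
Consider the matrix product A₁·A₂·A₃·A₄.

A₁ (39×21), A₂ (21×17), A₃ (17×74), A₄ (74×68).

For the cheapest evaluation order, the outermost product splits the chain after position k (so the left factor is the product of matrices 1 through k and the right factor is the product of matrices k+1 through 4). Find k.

2

Adjacent pairs: A₁A₂ = 39·21·17 = 13923; A₂A₃ = 21·17·74 = 26418; A₃A₄ = 17·74·68 = 85544.
Length 3: A₁..A₃: k=1: 0+26418+39·21·74=87024; k=2: 13923+0+39·17·74=62985 → min 62985 | A₂..A₄: k=2: 0+85544+21·17·68=109820; k=3: 26418+0+21·74·68=132090 → min 109820.
Top-level splits: k=1: (A₁..A₁)·(A₂..A₄) → 0+109820+39·21·68 = 165512; k=2: (A₁..A₂)·(A₃..A₄) → 13923+85544+39·17·68 = 144551; k=3: (A₁..A₃)·(A₄..A₄) → 62985+0+39·74·68 = 259233.
Best split is after A₂, i.e. k = 2.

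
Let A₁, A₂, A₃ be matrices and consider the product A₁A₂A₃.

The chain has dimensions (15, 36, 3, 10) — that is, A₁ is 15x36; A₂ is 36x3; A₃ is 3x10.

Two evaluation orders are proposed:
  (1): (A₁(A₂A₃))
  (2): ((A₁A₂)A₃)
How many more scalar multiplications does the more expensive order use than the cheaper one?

4410

Order (1) = (A₁(A₂A₃)): (A₂A₃): 36×3 by 3×10 → 36×10, cost 36·3·10 = 1080; (A₁(A₂A₃)): 15×36 by 36×10 → 15×10, cost 15·36·10 = 5400; cumulative 6480. Total 6480.
Order (2) = ((A₁A₂)A₃): (A₁A₂): 15×36 by 36×3 → 15×3, cost 15·36·3 = 1620; ((A₁A₂)A₃): 15×3 by 3×10 → 15×10, cost 15·3·10 = 450; cumulative 2070. Total 2070.
Difference: |6480 − 2070| = 4410.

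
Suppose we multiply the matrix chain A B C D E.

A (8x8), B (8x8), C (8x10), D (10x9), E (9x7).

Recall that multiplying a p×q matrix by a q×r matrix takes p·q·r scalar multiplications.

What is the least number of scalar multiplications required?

2086

Adjacent pairs: AB = 8·8·8 = 512; BC = 8·8·10 = 640; CD = 8·10·9 = 720; DE = 10·9·7 = 630.
Length 3: A..C: k=1: 0+640+8·8·10=1280; k=2: 512+0+8·8·10=1152 → min 1152 | B..D: k=2: 0+720+8·8·9=1296; k=3: 640+0+8·10·9=1360 → min 1296 | C..E: k=3: 0+630+8·10·7=1190; k=4: 720+0+8·9·7=1224 → min 1190.
Length 4: A..D: k=1: 0+1296+8·8·9=1872; k=2: 512+720+8·8·9=1808; k=3: 1152+0+8·10·9=1872 → min 1808 | B..E: k=2: 0+1190+8·8·7=1638; k=3: 640+630+8·10·7=1830; k=4: 1296+0+8·9·7=1800 → min 1638.
Length 5: A..E: k=1: 0+1638+8·8·7=2086; k=2: 512+1190+8·8·7=2150; k=3: 1152+630+8·10·7=2342; k=4: 1808+0+8·9·7=2312 → min 2086.
Optimal order: (A (B (C (D E)))) with cost 2086.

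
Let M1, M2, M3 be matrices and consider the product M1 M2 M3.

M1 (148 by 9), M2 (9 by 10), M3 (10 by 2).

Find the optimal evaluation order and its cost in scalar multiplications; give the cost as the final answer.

2844

(M1 (M2 M3)): cost 2844.
((M1 M2) M3): cost 16280.
Optimal: (M1 (M2 M3)) with cost 2844.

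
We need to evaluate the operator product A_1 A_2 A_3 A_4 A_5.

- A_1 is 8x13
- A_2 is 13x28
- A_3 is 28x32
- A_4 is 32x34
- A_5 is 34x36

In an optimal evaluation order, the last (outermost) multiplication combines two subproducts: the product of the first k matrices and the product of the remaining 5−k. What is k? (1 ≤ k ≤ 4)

Adjacent pairs: A_1A_2 = 8·13·28 = 2912; A_2A_3 = 13·28·32 = 11648; A_3A_4 = 28·32·34 = 30464; A_4A_5 = 32·34·36 = 39168.
Length 3: A_1..A_3: k=1: 0+11648+8·13·32=14976; k=2: 2912+0+8·28·32=10080 → min 10080 | A_2..A_4: k=2: 0+30464+13·28·34=42840; k=3: 11648+0+13·32·34=25792 → min 25792 | A_3..A_5: k=3: 0+39168+28·32·36=71424; k=4: 30464+0+28·34·36=64736 → min 64736.
Length 4: A_1..A_4: k=1: 0+25792+8·13·34=29328; k=2: 2912+30464+8·28·34=40992; k=3: 10080+0+8·32·34=18784 → min 18784 | A_2..A_5: k=2: 0+64736+13·28·36=77840; k=3: 11648+39168+13·32·36=65792; k=4: 25792+0+13·34·36=41704 → min 41704.
Top-level splits: k=1: (A_1..A_1)·(A_2..A_5) → 0+41704+8·13·36 = 45448; k=2: (A_1..A_2)·(A_3..A_5) → 2912+64736+8·28·36 = 75712; k=3: (A_1..A_3)·(A_4..A_5) → 10080+39168+8·32·36 = 58464; k=4: (A_1..A_4)·(A_5..A_5) → 18784+0+8·34·36 = 28576.
Best split is after A_4, i.e. k = 4.

4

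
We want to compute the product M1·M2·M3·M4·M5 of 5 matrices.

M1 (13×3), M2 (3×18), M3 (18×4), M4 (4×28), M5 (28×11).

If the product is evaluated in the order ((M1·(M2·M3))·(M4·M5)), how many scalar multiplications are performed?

2176

(M2·M3): 3×18 by 18×4 → 3×4, cost 3·18·4 = 216
(M1·(M2·M3)): 13×3 by 3×4 → 13×4, cost 13·3·4 = 156; cumulative 372
(M4·M5): 4×28 by 28×11 → 4×11, cost 4·28·11 = 1232
((M1·(M2·M3))·(M4·M5)): 13×4 by 4×11 → 13×11, cost 13·4·11 = 572; cumulative 2176
Total: 2176 scalar multiplications.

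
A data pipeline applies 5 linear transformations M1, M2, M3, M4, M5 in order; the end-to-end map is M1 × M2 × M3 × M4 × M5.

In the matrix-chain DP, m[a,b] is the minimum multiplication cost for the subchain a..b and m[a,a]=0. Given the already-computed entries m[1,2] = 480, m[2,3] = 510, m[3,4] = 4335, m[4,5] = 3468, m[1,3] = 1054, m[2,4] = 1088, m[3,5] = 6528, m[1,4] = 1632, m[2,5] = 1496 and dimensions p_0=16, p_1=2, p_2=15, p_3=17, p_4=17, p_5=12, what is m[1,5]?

1880

m[1,5] = min over k∈[1,4] of m[1,k]+m[k+1,5]+p_{0}·p_k·p_{5}.
k=1: 0 + 1496 + 16·2·12 = 1880; k=2: 480 + 6528 + 16·15·12 = 9888; k=3: 1054 + 3468 + 16·17·12 = 7786; k=4: 1632 + 0 + 16·17·12 = 4896.
Minimum: 1880 at k=1.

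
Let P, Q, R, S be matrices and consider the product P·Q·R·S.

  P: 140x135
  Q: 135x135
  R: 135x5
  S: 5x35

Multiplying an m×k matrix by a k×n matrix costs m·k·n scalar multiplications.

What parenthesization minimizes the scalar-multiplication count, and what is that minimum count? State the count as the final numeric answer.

210125

Adjacent pairs: PQ = 140·135·135 = 2551500; QR = 135·135·5 = 91125; RS = 135·5·35 = 23625.
Length 3: P..R: k=1: 0+91125+140·135·5=185625; k=2: 2551500+0+140·135·5=2646000 → min 185625 | Q..S: k=2: 0+23625+135·135·35=661500; k=3: 91125+0+135·5·35=114750 → min 114750.
Length 4: P..S: k=1: 0+114750+140·135·35=776250; k=2: 2551500+23625+140·135·35=3236625; k=3: 185625+0+140·5·35=210125 → min 210125.
Optimal parenthesization: ((P·(Q·R))·S) with cost 210125.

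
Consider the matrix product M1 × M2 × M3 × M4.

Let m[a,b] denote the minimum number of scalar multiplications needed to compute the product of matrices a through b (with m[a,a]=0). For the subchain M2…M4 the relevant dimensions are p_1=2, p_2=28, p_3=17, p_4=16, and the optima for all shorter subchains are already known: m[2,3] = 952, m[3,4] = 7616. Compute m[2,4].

1496

m[2,4] = min over k∈[2,3] of m[2,k]+m[k+1,4]+p_{1}·p_k·p_{4}.
k=2: 0 + 7616 + 2·28·16 = 8512; k=3: 952 + 0 + 2·17·16 = 1496.
Minimum: 1496 at k=3.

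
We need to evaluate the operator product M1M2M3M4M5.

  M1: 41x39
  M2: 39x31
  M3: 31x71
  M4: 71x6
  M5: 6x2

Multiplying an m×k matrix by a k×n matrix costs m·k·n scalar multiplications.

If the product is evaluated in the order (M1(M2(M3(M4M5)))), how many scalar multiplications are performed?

10870

(M4M5): 71×6 by 6×2 → 71×2, cost 71·6·2 = 852
(M3(M4M5)): 31×71 by 71×2 → 31×2, cost 31·71·2 = 4402; cumulative 5254
(M2(M3(M4M5))): 39×31 by 31×2 → 39×2, cost 39·31·2 = 2418; cumulative 7672
(M1(M2(M3(M4M5)))): 41×39 by 39×2 → 41×2, cost 41·39·2 = 3198; cumulative 10870
Total: 10870 scalar multiplications.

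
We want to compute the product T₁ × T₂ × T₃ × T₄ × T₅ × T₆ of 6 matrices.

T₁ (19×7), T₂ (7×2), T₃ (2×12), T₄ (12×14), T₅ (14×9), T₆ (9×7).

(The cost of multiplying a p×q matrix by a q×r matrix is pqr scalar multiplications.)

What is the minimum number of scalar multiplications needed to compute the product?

1246

Adjacent pairs: T₁T₂ = 19·7·2 = 266; T₂T₃ = 7·2·12 = 168; T₃T₄ = 2·12·14 = 336; T₄T₅ = 12·14·9 = 1512; T₅T₆ = 14·9·7 = 882.
Length 3: T₁..T₃: k=1: 0+168+19·7·12=1764; k=2: 266+0+19·2·12=722 → min 722 | T₂..T₄: k=2: 0+336+7·2·14=532; k=3: 168+0+7·12·14=1344 → min 532 | T₃..T₅: k=3: 0+1512+2·12·9=1728; k=4: 336+0+2·14·9=588 → min 588 | T₄..T₆: k=4: 0+882+12·14·7=2058; k=5: 1512+0+12·9·7=2268 → min 2058.
Length 4: T₁..T₄: k=1: 0+532+19·7·14=2394; k=2: 266+336+19·2·14=1134; k=3: 722+0+19·12·14=3914 → min 1134 | T₂..T₅: k=2: 0+588+7·2·9=714; k=3: 168+1512+7·12·9=2436; k=4: 532+0+7·14·9=1414 → min 714 | T₃..T₆: k=3: 0+2058+2·12·7=2226; k=4: 336+882+2·14·7=1414; k=5: 588+0+2·9·7=714 → min 714.
Length 5: T₁..T₅: k=1: 0+714+19·7·9=1911; k=2: 266+588+19·2·9=1196; k=3: 722+1512+19·12·9=4286; k=4: 1134+0+19·14·9=3528 → min 1196 | T₂..T₆: k=2: 0+714+7·2·7=812; k=3: 168+2058+7·12·7=2814; k=4: 532+882+7·14·7=2100; k=5: 714+0+7·9·7=1155 → min 812.
Length 6: T₁..T₆: k=1: 0+812+19·7·7=1743; k=2: 266+714+19·2·7=1246; k=3: 722+2058+19·12·7=4376; k=4: 1134+882+19·14·7=3878; k=5: 1196+0+19·9·7=2393 → min 1246.
Optimal order: ((T₁ × T₂) × (((T₃ × T₄) × T₅) × T₆)) with cost 1246.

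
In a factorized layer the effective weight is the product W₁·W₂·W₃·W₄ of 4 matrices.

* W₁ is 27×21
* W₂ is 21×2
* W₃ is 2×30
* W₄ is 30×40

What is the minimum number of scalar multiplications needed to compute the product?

5694

Adjacent pairs: W₁W₂ = 27·21·2 = 1134; W₂W₃ = 21·2·30 = 1260; W₃W₄ = 2·30·40 = 2400.
Length 3: W₁..W₃: k=1: 0+1260+27·21·30=18270; k=2: 1134+0+27·2·30=2754 → min 2754 | W₂..W₄: k=2: 0+2400+21·2·40=4080; k=3: 1260+0+21·30·40=26460 → min 4080.
Length 4: W₁..W₄: k=1: 0+4080+27·21·40=26760; k=2: 1134+2400+27·2·40=5694; k=3: 2754+0+27·30·40=35154 → min 5694.
Optimal order: ((W₁·W₂)·(W₃·W₄)) with cost 5694.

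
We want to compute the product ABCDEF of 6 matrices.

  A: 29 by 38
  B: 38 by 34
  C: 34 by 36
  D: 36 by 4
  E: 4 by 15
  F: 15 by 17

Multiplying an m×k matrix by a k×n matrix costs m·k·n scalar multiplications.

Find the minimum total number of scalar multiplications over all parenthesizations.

17464

Adjacent pairs: AB = 29·38·34 = 37468; BC = 38·34·36 = 46512; CD = 34·36·4 = 4896; DE = 36·4·15 = 2160; EF = 4·15·17 = 1020.
Length 3: A..C: k=1: 0+46512+29·38·36=86184; k=2: 37468+0+29·34·36=72964 → min 72964 | B..D: k=2: 0+4896+38·34·4=10064; k=3: 46512+0+38·36·4=51984 → min 10064 | C..E: k=3: 0+2160+34·36·15=20520; k=4: 4896+0+34·4·15=6936 → min 6936 | D..F: k=4: 0+1020+36·4·17=3468; k=5: 2160+0+36·15·17=11340 → min 3468.
Length 4: A..D: k=1: 0+10064+29·38·4=14472; k=2: 37468+4896+29·34·4=46308; k=3: 72964+0+29·36·4=77140 → min 14472 | B..E: k=2: 0+6936+38·34·15=26316; k=3: 46512+2160+38·36·15=69192; k=4: 10064+0+38·4·15=12344 → min 12344 | C..F: k=3: 0+3468+34·36·17=24276; k=4: 4896+1020+34·4·17=8228; k=5: 6936+0+34·15·17=15606 → min 8228.
Length 5: A..E: k=1: 0+12344+29·38·15=28874; k=2: 37468+6936+29·34·15=59194; k=3: 72964+2160+29·36·15=90784; k=4: 14472+0+29·4·15=16212 → min 16212 | B..F: k=2: 0+8228+38·34·17=30192; k=3: 46512+3468+38·36·17=73236; k=4: 10064+1020+38·4·17=13668; k=5: 12344+0+38·15·17=22034 → min 13668.
Length 6: A..F: k=1: 0+13668+29·38·17=32402; k=2: 37468+8228+29·34·17=62458; k=3: 72964+3468+29·36·17=94180; k=4: 14472+1020+29·4·17=17464; k=5: 16212+0+29·15·17=23607 → min 17464.
Optimal order: ((A(B(CD)))(EF)) with cost 17464.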